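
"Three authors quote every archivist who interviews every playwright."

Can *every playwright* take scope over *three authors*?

No

The DP *every playwright* is contained in the relative clause *who interviews every playwright* modifying *every archivist*.
A relative clause is a scope island — quantifier raising cannot cross its boundary.
So the wide-scope reading for *every playwright* is blocked.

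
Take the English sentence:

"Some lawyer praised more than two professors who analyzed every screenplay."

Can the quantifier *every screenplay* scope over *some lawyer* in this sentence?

*every screenplay* occurs within the relative clause *who analyzed every screenplay* modifying *more than two professors*.
QR out of a relative clause is ruled out by the relative-clause island constraint.
So *every screenplay* cannot raise to a position above *some lawyer*.
(Only the surface reading survives: one fixed lawyer with respect to all the relevant screenplays.)

No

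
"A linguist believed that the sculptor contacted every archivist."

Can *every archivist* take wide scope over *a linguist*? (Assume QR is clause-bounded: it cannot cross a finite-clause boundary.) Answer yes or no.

The target quantifier *every archivist* is part of the finite complement clause *that the sculptor contacted every archivist*.
Finite CP is the ceiling for QR here, by assumption.
So the wide-scope reading for *every archivist* is blocked.

No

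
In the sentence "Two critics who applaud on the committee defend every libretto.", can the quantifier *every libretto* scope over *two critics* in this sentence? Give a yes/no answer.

The RC *who applaud on the committee* is an island, but *every libretto* is not inside it — it is the matrix object, a clausemate of *two critics*.
Ordinary QR to a clause-peripheral position gives the wide-scope LF for the lower DP.

Yes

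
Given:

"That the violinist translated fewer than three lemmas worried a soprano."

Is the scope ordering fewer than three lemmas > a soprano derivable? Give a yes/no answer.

The DP *fewer than three lemmas* is contained in the sentential subject *that the violinist translated fewer than three lemmas*.
The subject-island constraint blocks QR out of a clausal subject.
*fewer than three lemmas* is confined to the island and cannot take scope over *a soprano*.

No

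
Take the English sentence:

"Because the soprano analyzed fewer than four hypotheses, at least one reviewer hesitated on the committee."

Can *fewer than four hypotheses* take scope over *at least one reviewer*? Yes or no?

The DP *fewer than four hypotheses* is contained in the adjunct clause *because the soprano analyzed fewer than four hypotheses*.
Adverbial clauses are not L-marked, so they are barriers for QR — the quantifier cannot escape the adjunct.
So the wide-scope reading for *fewer than four hypotheses* is blocked.

No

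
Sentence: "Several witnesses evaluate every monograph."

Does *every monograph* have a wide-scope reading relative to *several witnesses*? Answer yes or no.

Yes

*several witnesses* and *every monograph* are co-arguments of the matrix verb, with nothing but a clause-internal boundary between them.
With no island boundary between them, the object can take inverse scope over the subject via ordinary QR within the clause.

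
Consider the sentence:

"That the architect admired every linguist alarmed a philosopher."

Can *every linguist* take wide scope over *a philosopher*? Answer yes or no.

No

*every linguist* is embedded in the sentential subject *that the architect admired every linguist*.
The Sentential Subject Constraint rules out raising the quantifier out of the that-clause subject.
The ordering *every linguist* > *a philosopher* is therefore underivable.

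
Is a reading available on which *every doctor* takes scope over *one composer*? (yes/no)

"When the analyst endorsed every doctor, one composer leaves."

No

*every doctor* occurs within the adjunct clause *when the analyst endorsed every doctor*.
Adjunct clauses are scope islands: a quantifier inside an adjunct cannot raise into the matrix clause.
*every doctor* is confined to the island and cannot take scope over *one composer*.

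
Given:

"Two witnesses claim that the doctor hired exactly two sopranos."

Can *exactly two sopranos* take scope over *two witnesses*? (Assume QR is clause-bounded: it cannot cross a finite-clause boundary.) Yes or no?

Structurally, *exactly two sopranos* is inside the finite complement clause *that the doctor hired exactly two sopranos*.
Under clause-bounded QR, a quantifier in an embedded finite clause cannot raise into the matrix clause.
*exactly two sopranos* is confined to the island and cannot take scope over *two witnesses*.

No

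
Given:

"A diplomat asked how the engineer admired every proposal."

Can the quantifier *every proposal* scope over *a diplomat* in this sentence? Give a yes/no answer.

No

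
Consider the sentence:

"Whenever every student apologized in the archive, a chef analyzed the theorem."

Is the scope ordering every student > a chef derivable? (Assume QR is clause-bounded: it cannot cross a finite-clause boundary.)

*every student* sits inside the adjunct clause *whenever every student apologized in the archive*.
Adjunct clauses are scope islands: a quantifier inside an adjunct cannot raise into the matrix clause.
*every student* > *a chef* would require crossing that boundary, which is illicit.

No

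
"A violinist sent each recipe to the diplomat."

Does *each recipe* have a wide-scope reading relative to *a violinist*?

*a violinist* and *each recipe* are co-arguments of the matrix verb, with nothing but a clause-internal boundary between them.
Since no island is crossed, the inverse ordering is licensed alongside surface scope.
Both orderings are possible: *a violinist* > *each recipe* and *each recipe* > *a violinist*.

Yes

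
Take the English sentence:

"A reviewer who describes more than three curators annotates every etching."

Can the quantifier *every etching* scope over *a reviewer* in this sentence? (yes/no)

The relative clause *who describes more than three curators* modifies *a reviewer*, but *every etching* is not inside that relative clause — it is an argument of the matrix verb.
Clause-internal QR can adjoin the lower DP above the subject, yielding the inverse reading.

Yes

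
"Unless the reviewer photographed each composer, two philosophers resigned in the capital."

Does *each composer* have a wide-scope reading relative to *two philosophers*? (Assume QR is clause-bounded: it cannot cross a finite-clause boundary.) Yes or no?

No

Structurally, *each composer* is inside the adjunct clause *unless the reviewer photographed each composer*.
Since the clause is an adjunct (not a complement), the Adjunct Condition blocks QR across its edge.
So the wide-scope reading for *each composer* is blocked.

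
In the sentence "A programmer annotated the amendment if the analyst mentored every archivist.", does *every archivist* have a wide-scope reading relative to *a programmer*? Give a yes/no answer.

No

*every archivist* occurs within the adjunct clause *if the analyst mentored every archivist*.
Adverbial clauses are not L-marked, so they are barriers for QR — the quantifier cannot escape the adjunct.
So the wide-scope reading for *every archivist* is blocked.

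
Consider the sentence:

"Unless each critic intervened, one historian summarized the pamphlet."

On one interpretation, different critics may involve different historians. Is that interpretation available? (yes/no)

No

The paraphrase describes the scope ordering *each critic* > *one historian*.
*each critic* occurs within the adjunct clause *unless each critic intervened*.
Since the clause is an adjunct (not a complement), the Adjunct Condition blocks QR across its edge.
*each critic* is confined to the island and cannot take scope over *one historian*.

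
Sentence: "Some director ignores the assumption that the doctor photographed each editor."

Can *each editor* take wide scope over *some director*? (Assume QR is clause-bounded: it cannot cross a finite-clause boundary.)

No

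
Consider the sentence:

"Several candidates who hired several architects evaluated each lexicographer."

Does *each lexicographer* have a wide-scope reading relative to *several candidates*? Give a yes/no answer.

Yes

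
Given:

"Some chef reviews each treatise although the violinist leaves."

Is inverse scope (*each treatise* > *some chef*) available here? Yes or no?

*each treatise* is a matrix argument; the adjunct is an island but the target quantifier is outside it.
No island intervenes, so both surface and inverse scope are derivable.
The sentence is scopally ambiguous between *some chef* > *each treatise* and *each treatise* > *some chef*.

Yes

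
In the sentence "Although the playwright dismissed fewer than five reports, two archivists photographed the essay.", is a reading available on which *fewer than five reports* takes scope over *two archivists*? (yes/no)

Structurally, *fewer than five reports* is inside the adjunct clause *although the playwright dismissed fewer than five reports*.
The adjunct-island constraint bars QR out of an adverbial clause.
*fewer than five reports* is confined to the island and cannot take scope over *two archivists*.

No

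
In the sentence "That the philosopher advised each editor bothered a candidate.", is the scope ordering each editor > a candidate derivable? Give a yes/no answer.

*each editor* sits inside the sentential subject *that the philosopher advised each editor*.
The Sentential Subject Constraint rules out raising the quantifier out of the that-clause subject.
The ordering *each editor* > *a candidate* is therefore underivable.

No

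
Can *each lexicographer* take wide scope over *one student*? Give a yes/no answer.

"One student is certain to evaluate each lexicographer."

Yes

*each lexicographer* is inside a raising infinitive, which is transparent to QR (no CP barrier), so it behaves as a matrix argument.
Clause-internal QR can adjoin the lower DP above the subject, yielding the inverse reading.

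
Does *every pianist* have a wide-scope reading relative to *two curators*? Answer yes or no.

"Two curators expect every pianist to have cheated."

Yes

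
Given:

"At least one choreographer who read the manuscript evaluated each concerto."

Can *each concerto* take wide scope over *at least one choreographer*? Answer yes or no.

*each concerto* sits in the matrix clause, not in the relative clause on *at least one choreographer*.
Clause-internal QR can adjoin the lower DP above the subject, yielding the inverse reading.
So *each concerto* > *at least one choreographer* is among the available readings.

Yes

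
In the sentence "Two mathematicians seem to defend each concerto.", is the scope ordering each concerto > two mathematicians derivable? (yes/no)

Yes

Raising constructions are monoclausal for scope purposes; *each concerto* is not separated from *two mathematicians* by any island.
QR within a single clause is free, so the lower quantifier may take scope over the higher one.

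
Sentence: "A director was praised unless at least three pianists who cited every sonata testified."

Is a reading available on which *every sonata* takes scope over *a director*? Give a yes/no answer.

No

*every sonata* sits inside the relative clause *who cited every sonata*, which is itself inside the adjunct *unless at least three pianists who cited every sonata testified*.
Nested islands: the RC island is itself inside an adjunct island, so wide scope is doubly excluded.
Hence only narrow scope for *every sonata* (under *a director*) survives.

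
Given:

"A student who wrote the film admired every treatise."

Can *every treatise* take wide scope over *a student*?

Yes

*every treatise* is a matrix argument; only *a student* is modified by the relative clause *who wrote the film*, so the RC island is irrelevant to the target quantifier.
No island intervenes, so both surface and inverse scope are derivable.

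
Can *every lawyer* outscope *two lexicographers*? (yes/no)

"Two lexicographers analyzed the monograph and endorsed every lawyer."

No

*every lawyer* occurs within one conjunct of the coordinate structure (*endorsed every lawyer*).
QR out of a conjunct would have to apply non-ATB, which the CSC forbids.
The inverse ordering *every lawyer* > *two lexicographers* is therefore underivable.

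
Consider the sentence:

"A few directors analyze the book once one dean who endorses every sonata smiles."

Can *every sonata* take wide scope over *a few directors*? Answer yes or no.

No

*every sonata* sits inside the relative clause *who endorses every sonata*, which is itself inside the adjunct *once one dean who endorses every sonata smiles*.
The quantifier would have to escape first the RC and then the adjunct — two independent island violations.
There is no licit LF on which *every sonata* c-commands *a few directors*.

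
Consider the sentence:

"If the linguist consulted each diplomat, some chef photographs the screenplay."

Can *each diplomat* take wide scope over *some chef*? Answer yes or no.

No

Structurally, *each diplomat* is inside the adjunct clause *if the linguist consulted each diplomat*.
Adjunct clauses are scope islands: a quantifier inside an adjunct cannot raise into the matrix clause.
There is no licit LF on which *each diplomat* c-commands *some chef*.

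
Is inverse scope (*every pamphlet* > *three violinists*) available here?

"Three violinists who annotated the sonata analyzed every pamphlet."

Yes

The relative clause *who annotated the sonata* modifies *three violinists*, but *every pamphlet* is not inside that relative clause — it is an argument of the matrix verb.
QR within a single clause is free, so the lower quantifier may take scope over the higher one.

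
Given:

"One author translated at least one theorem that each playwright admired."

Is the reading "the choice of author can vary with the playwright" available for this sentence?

No

The paraphrase describes the scope ordering *each playwright* > *one author*.
The DP *each playwright* is contained in the relative clause *that each playwright admired* modifying *at least one theorem*.
Relative clauses are scope islands: a quantifier cannot QR out of a relative clause to take scope in the matrix clause.
*each playwright* > *one author* would require crossing that boundary, which is illicit.
(Only the surface reading survives: one fixed author with respect to all the relevant playwrights.)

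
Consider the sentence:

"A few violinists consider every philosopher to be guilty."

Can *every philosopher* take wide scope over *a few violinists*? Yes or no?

Yes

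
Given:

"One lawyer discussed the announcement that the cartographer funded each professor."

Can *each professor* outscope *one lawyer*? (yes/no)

The target quantifier *each professor* is part of the complex NP *the announcement that the cartographer funded each professor*.
A that-clause complement to a noun is an island; QR cannot cross the NP boundary.
So *each professor* cannot raise to a position above *one lawyer*.

No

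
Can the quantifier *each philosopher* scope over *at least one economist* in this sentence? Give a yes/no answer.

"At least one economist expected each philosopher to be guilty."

Yes

*each philosopher* is an ECM subject; ECM complements are not islands, and the embedded quantifier may take matrix scope.
QR within a single clause is free, so the lower quantifier may take scope over the higher one.
The sentence is scopally ambiguous between *at least one economist* > *each philosopher* and *each philosopher* > *at least one economist*.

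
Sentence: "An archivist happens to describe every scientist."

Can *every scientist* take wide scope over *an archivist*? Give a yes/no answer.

Raising constructions are monoclausal for scope purposes; *every scientist* is not separated from *an archivist* by any island.
QR within a single clause is free, so the lower quantifier may take scope over the higher one.

Yes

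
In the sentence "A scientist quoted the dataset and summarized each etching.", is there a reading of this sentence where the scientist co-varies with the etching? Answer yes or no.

The paraphrase describes the scope ordering *each etching* > *a scientist*.
*each etching* occurs within one conjunct of the coordinate structure (*summarized each etching*).
QR out of a conjunct would have to apply non-ATB, which the CSC forbids.
Hence only narrow scope for *each etching* (under *a scientist*) survives.

No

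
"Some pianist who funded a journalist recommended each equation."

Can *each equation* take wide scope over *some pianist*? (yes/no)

Yes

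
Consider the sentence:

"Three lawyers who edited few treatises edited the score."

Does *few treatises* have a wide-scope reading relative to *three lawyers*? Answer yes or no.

No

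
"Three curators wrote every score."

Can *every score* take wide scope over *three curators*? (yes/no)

Yes

*three curators* and *every score* are co-arguments of the matrix verb, with nothing but a clause-internal boundary between them.
Since no island is crossed, the inverse ordering is licensed alongside surface scope.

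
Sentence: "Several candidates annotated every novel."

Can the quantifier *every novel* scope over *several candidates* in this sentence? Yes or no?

Both DPs are arguments of the same predicate; there is no clause or island boundary between them.
Clause-internal QR can adjoin the lower DP above the subject, yielding the inverse reading.
So *every novel* > *several candidates* is among the available readings.

Yes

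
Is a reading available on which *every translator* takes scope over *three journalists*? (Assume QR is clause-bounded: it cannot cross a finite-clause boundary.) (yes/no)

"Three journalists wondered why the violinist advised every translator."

No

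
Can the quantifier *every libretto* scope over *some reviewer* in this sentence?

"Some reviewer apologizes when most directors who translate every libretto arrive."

Structurally, *every libretto* is inside the relative clause *who translate every libretto*, which is itself inside the adjunct *when most directors who translate every libretto arrive*.
Even if one barrier were somehow void, the other would still block QR.
The inverse ordering *every libretto* > *some reviewer* is therefore underivable.

No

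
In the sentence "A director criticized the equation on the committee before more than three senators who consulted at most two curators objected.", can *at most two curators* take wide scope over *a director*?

The DP *at most two curators* is contained in the relative clause *who consulted at most two curators*, which is itself inside the adjunct *before more than three senators who consulted at most two curators objected*.
Both the relative clause and the enclosing adjunct are scope islands; QR cannot cross either.
So *at most two curators* cannot raise high enough to outscope *a director*; only the surface ordering *a director* > *at most two curators* is available.

No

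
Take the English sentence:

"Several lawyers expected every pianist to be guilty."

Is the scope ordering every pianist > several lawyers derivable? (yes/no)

Yes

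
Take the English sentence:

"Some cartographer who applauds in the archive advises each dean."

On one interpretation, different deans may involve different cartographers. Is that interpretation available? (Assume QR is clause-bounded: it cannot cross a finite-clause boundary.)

Yes

This is the *each dean* > *some cartographer* reading.
*each dean* is a matrix argument; only *some cartographer* is modified by the relative clause *who applauds in the archive*, so the RC island is irrelevant to the target quantifier.
Clause-internal QR can adjoin the lower DP above the subject, yielding the inverse reading.
The sentence is scopally ambiguous between *some cartographer* > *each dean* and *each dean* > *some cartographer*.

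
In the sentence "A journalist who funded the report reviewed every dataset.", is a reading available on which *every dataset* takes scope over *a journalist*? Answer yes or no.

The relative clause *who funded the report* modifies *a journalist*, but *every dataset* is not inside that relative clause — it is an argument of the matrix verb.
Since no island is crossed, the inverse ordering is licensed alongside surface scope.

Yes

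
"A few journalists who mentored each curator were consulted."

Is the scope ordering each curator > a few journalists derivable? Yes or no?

The DP *each curator* is contained in the relative clause *who mentored each curator*.
Relative clauses are scope islands: a quantifier cannot QR out of a relative clause to take scope in the matrix clause.
There is no licit LF on which *each curator* c-commands *a few journalists*.

No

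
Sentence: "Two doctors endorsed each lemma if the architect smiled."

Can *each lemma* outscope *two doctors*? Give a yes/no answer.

Yes

The adjunct island is irrelevant here — *each lemma* and *two doctors* are both in the matrix clause.
Ordinary QR to a clause-peripheral position gives the wide-scope LF for the lower DP.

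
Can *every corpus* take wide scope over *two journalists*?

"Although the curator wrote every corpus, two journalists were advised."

Structurally, *every corpus* is inside the adjunct clause *although the curator wrote every corpus*.
The adjunct-island constraint bars QR out of an adverbial clause.
There is no licit LF on which *every corpus* c-commands *two journalists*.

No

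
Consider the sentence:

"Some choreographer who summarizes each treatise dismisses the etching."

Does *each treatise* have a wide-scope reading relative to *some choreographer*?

No

*each treatise* is embedded in the relative clause *who summarizes each treatise*.
Relative clauses block scope extraction: QR cannot target a position outside the modified NP.
The inverse ordering *each treatise* > *some choreographer* is therefore underivable.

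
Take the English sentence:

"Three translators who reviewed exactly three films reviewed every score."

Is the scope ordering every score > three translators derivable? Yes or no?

The relative clause *who reviewed exactly three films* modifies *three translators*, but *every score* is not inside that relative clause — it is an argument of the matrix verb.
With no island boundary between them, the object can take inverse scope over the subject via ordinary QR within the clause.

Yes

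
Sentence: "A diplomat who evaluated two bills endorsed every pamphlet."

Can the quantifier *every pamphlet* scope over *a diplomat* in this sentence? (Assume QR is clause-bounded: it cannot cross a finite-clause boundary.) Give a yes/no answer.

Yes

*every pamphlet* sits in the matrix clause, not in the relative clause on *a diplomat*.
Nothing blocks QR of the lower DP to a position above the higher one, so inverse scope is available.
The sentence is scopally ambiguous between *a diplomat* > *every pamphlet* and *every pamphlet* > *a diplomat*.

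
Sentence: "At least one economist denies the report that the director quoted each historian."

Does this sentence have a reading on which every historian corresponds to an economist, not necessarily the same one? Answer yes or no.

This is the *each historian* > *at least one economist* reading.
The DP *each historian* is contained in the complex NP *the report that the director quoted each historian*.
Since the clause is the complement of a nominal head, the CNPC blocks scope extraction.
So *each historian* cannot raise high enough to outscope *at least one economist*; only the surface ordering *at least one economist* > *each historian* is available.

No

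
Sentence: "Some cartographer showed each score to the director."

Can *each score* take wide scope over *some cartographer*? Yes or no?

Yes

*each score* and *some cartographer* are in the same minimal clause.
With no island boundary between them, the object can take inverse scope over the subject via ordinary QR within the clause.
The sentence is scopally ambiguous between *some cartographer* > *each score* and *each score* > *some cartographer*.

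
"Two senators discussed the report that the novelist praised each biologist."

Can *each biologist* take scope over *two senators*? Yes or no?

No

*each biologist* is embedded in the complex NP *the report that the novelist praised each biologist*.
The Complex NP Constraint bars QR out of the complement clause of a noun.
So *each biologist* cannot raise to a position above *two senators*.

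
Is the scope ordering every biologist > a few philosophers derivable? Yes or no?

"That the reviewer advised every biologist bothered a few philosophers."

No

*every biologist* is embedded in the sentential subject *that the reviewer advised every biologist*.
The Sentential Subject Constraint rules out raising the quantifier out of the that-clause subject.
So the wide-scope reading for *every biologist* is blocked.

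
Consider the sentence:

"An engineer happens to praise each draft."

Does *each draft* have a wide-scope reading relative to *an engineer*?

Yes

*each draft* is the object of the infinitival complement of a raising predicate; raising infinitives are transparent for QR, so the two DPs are in effect clausemates.
No island intervenes, so both surface and inverse scope are derivable.
Both orderings are possible: *an engineer* > *each draft* and *each draft* > *an engineer*.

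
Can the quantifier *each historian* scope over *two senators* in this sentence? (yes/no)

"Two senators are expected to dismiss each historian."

Yes

*each historian* is the object of the infinitival complement of a raising predicate; raising infinitives are transparent for QR, so the two DPs are in effect clausemates.
QR within a single clause is free, so the lower quantifier may take scope over the higher one.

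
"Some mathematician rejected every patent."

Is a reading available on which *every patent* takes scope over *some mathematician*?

*every patent* and *some mathematician* are in the same minimal clause.
With no island boundary between them, the object can take inverse scope over the subject via ordinary QR within the clause.
The sentence is scopally ambiguous between *some mathematician* > *every patent* and *every patent* > *some mathematician*.

Yes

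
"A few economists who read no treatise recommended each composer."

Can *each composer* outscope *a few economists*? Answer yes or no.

Yes

The relative clause *who read no treatise* modifies *a few economists*, but *each composer* is not inside that relative clause — it is an argument of the matrix verb.
Since no island is crossed, the inverse ordering is licensed alongside surface scope.
So *each composer* > *a few economists* is among the available readings.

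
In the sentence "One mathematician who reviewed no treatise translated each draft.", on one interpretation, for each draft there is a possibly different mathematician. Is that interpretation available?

Yes

That reading corresponds to *each draft* > *one mathematician*.
*each draft* is a matrix argument; only *one mathematician* is modified by the relative clause *who reviewed no treatise*, so the RC island is irrelevant to the target quantifier.
Nothing blocks QR of the lower DP to a position above the higher one, so inverse scope is available.
So *each draft* > *one mathematician* is among the available readings.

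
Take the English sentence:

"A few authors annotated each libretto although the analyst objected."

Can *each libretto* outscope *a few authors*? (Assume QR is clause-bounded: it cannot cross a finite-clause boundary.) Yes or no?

Yes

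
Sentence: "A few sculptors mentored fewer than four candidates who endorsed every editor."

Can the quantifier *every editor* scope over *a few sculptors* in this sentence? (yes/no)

*every editor* occurs within the relative clause *who endorsed every editor* modifying *fewer than four candidates*.
QR out of a relative clause is ruled out by the relative-clause island constraint.
*every editor* is confined to the island and cannot take scope over *a few sculptors*.

No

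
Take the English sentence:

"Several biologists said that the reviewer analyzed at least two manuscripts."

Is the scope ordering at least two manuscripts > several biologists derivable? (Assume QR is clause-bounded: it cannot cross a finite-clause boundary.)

No

*at least two manuscripts* sits inside the finite complement clause *that the reviewer analyzed at least two manuscripts*.
Given the clause-boundedness assumption, QR cannot cross the finite CP into the matrix.
So *at least two manuscripts* cannot raise high enough to outscope *several biologists*; only the surface ordering *several biologists* > *at least two manuscripts* is available.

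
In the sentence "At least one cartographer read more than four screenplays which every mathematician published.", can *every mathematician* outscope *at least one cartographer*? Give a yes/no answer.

No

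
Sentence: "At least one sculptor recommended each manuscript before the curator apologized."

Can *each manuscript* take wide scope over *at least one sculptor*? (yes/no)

The adjunct clause does not contain *each manuscript*, which is the matrix object.
Clause-internal QR can adjoin the lower DP above the subject, yielding the inverse reading.

Yes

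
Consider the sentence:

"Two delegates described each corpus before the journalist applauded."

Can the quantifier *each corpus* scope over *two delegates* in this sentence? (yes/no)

Neither queried DP is inside the adjunct, so the adjunct-island constraint does not apply.
Clause-internal QR can adjoin the lower DP above the subject, yielding the inverse reading.
Both orderings are possible: *two delegates* > *each corpus* and *each corpus* > *two delegates*.

Yes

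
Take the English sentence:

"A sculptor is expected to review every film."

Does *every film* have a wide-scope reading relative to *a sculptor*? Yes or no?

Yes

Infinitival complements of raising predicates do not block QR; *every film* and *a sculptor* are effectively clausemates.
No island intervenes, so both surface and inverse scope are derivable.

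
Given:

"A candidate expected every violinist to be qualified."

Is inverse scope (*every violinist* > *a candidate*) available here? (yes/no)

ECM infinitives lack a CP barrier, so *every violinist* can QR over the matrix subject *a candidate*.
Clause-internal QR can adjoin the lower DP above the subject, yielding the inverse reading.
So *every violinist* > *a candidate* is among the available readings.

Yes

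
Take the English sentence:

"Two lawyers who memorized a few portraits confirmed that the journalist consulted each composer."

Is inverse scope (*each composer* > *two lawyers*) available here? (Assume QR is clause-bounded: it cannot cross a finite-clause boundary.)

*each composer* occurs within the finite complement clause *that the journalist consulted each composer*.
Given the clause-boundedness assumption, QR cannot cross the finite CP into the matrix.
Hence only narrow scope for *each composer* (under *two lawyers*) survives.

No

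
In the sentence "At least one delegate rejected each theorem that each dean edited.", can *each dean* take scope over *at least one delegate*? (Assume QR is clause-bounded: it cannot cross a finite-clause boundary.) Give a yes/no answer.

Structurally, *each dean* is inside the relative clause *that each dean edited* modifying *each theorem*.
Relative clauses are scope islands: a quantifier cannot QR out of a relative clause to take scope in the matrix clause.
Hence only narrow scope for *each dean* (under *at least one delegate*) survives.
(Only the surface reading survives: one fixed delegate with respect to all the relevant deans.)

No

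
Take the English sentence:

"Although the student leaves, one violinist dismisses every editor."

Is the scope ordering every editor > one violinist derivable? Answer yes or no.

Neither queried DP is inside the adjunct, so the adjunct-island constraint does not apply.
Clause-internal QR can adjoin the lower DP above the subject, yielding the inverse reading.

Yes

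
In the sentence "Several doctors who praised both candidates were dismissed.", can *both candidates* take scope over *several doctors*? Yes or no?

No

*both candidates* occurs within the relative clause *who praised both candidates*.
Relative clauses are scope islands: a quantifier cannot QR out of a relative clause to take scope in the matrix clause.
Hence only narrow scope for *both candidates* (under *several doctors*) survives.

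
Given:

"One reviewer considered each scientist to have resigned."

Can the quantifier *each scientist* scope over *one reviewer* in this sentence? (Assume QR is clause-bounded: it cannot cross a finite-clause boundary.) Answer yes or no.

Yes

*each scientist* is an ECM subject; ECM complements are not islands, and the embedded quantifier may take matrix scope.
No island intervenes, so both surface and inverse scope are derivable.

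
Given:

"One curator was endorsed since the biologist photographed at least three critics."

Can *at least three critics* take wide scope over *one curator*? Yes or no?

No

The DP *at least three critics* is contained in the adjunct clause *since the biologist photographed at least three critics*.
Adjunct clauses are scope islands: a quantifier inside an adjunct cannot raise into the matrix clause.
So the wide-scope reading for *at least three critics* is blocked.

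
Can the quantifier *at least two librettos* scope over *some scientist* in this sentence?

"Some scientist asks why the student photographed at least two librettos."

*at least two librettos* is embedded in the embedded question *why the student photographed at least two librettos*.
The wh-island constraint blocks QR out of an embedded interrogative.
*at least two librettos* is confined to the island and cannot take scope over *some scientist*.

No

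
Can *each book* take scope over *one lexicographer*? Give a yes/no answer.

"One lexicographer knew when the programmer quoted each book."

*each book* is embedded in the embedded question *when the programmer quoted each book*.
An indirect question is a wh-island; the filled [Spec,CP] blocks QR across the CP edge.
The inverse ordering *each book* > *one lexicographer* is therefore underivable.

No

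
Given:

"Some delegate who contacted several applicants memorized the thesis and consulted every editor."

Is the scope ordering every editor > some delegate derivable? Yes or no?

*every editor* is embedded in one conjunct of the coordinate structure (*consulted every editor*).
The Coordinate Structure Constraint blocks movement (including QR) out of a single conjunct.
The inverse ordering *every editor* > *some delegate* is therefore underivable.

No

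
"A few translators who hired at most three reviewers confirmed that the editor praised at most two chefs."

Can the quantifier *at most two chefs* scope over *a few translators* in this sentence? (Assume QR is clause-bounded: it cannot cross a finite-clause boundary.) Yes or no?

*at most two chefs* sits inside the finite complement clause *that the editor praised at most two chefs*.
With QR restricted to its own tensed clause, the embedded quantifier cannot reach a matrix scope position.
So *at most two chefs* cannot raise high enough to outscope *a few translators*; only the surface ordering *a few translators* > *at most two chefs* is available.

No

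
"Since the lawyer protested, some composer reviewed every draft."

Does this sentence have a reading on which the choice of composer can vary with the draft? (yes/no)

That reading corresponds to *every draft* > *some composer*.
The adjunct island is irrelevant here — *every draft* and *some composer* are both in the matrix clause.
Clause-internal QR can adjoin the lower DP above the subject, yielding the inverse reading.

Yes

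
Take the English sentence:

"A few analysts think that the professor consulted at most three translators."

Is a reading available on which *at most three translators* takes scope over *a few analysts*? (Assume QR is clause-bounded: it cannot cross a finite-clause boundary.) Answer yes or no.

The target quantifier *at most three translators* is part of the finite complement clause *that the professor consulted at most three translators*.
Under clause-bounded QR, a quantifier in an embedded finite clause cannot raise into the matrix clause.
*at most three translators* is confined to the island and cannot take scope over *a few analysts*.

No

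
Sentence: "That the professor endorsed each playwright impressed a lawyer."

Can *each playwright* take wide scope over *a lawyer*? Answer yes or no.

*each playwright* is embedded in the sentential subject *that the professor endorsed each playwright*.
Sentential subjects are islands: a quantifier inside the subject clause cannot raise over the matrix predicate.
So *each playwright* cannot raise to a position above *a lawyer*.

No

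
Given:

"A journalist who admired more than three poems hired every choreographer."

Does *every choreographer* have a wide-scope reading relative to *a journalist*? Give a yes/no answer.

Although the sentence contains a relative clause (*who admired more than three poems*), *every choreographer* is outside it, in the matrix VP.
Since no island is crossed, the inverse ordering is licensed alongside surface scope.
Both orderings are possible: *a journalist* > *every choreographer* and *every choreographer* > *a journalist*.

Yes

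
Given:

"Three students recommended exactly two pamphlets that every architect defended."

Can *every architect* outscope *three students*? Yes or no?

The DP *every architect* is contained in the relative clause *that every architect defended* modifying *exactly two pamphlets*.
A relative clause is a scope island — quantifier raising cannot cross its boundary.
So *every architect* cannot raise high enough to outscope *three students*; only the surface ordering *three students* > *every architect* is available.

No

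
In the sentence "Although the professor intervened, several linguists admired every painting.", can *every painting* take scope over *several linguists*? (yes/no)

Yes

The adjunct clause does not contain *every painting*, which is the matrix object.
QR within a single clause is free, so the lower quantifier may take scope over the higher one.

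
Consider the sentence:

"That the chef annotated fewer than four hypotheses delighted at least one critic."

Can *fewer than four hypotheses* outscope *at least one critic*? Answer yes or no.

*fewer than four hypotheses* is embedded in the sentential subject *that the chef annotated fewer than four hypotheses*.
Clausal subjects are scope islands; QR from inside the subject into the matrix is barred.
So *fewer than four hypotheses* cannot raise to a position above *at least one critic*.

No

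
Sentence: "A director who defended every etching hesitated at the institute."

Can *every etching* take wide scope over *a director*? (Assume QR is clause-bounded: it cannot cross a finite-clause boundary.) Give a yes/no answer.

*every etching* occurs within the relative clause *who defended every etching*.
Quantifiers inside a relative clause are trapped there; the RC boundary blocks QR.
*every etching* > *a director* would require crossing that boundary, which is illicit.

No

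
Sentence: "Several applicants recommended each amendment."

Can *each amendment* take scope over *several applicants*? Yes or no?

*several applicants* and *each amendment* are co-arguments of the matrix verb, with nothing but a clause-internal boundary between them.
With no island boundary between them, the object can take inverse scope over the subject via ordinary QR within the clause.

Yes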